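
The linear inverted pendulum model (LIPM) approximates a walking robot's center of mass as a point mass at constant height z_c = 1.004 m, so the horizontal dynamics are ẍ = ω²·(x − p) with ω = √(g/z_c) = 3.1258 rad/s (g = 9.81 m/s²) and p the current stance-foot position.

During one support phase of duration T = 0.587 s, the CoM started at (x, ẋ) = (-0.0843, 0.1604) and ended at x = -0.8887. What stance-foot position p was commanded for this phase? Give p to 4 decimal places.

p = 0.3502

ωT = 3.1258·0.587 = 1.834845; cosh(ωT) = 3.211899, sinh(ωT) = 3.052261
x(T) = p + (x₀−p)·cosh(ωT) + (ẋ₀/ω)·sinh(ωT) ⇒ p·(1 − cosh) = x(T) − x₀·cosh − (ẋ₀/ω)·sinh
numerator   = -0.8887 − (-0.0843)·3.211899 − (0.1604/3.1258)·3.052261 = -0.774563
denominator = 1 − 3.211899 = -2.211899
p = -0.774563 / -2.211899 = 0.3502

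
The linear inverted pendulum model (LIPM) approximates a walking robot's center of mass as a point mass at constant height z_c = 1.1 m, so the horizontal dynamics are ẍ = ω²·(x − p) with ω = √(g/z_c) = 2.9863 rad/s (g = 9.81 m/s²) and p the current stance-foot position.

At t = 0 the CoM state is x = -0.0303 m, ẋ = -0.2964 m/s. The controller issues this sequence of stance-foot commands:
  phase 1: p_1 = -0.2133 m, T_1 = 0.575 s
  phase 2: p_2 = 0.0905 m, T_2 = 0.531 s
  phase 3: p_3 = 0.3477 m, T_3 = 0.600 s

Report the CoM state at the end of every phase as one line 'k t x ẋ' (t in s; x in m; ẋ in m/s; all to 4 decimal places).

1 0.5750 0.0452 0.6206
2 1.1060 0.4614 1.2625
3 1.7060 1.9314 4.8832

phase 1: p=-0.2133, T=0.575, ωT=1.717122, cosh=2.874032, sinh=2.694450; start (x,ẋ)=(-0.030300, -0.296400) → end (x,ẋ)=(0.045215, 0.620635)
phase 2: p=0.0905, T=0.531, ωT=1.585725, cosh=2.543815, sinh=2.339016; start (x,ẋ)=(0.045215, 0.620635) → end (x,ẋ)=(0.461415, 1.262464)
phase 3: p=0.3477, T=0.600, ωT=1.791780, cosh=3.083393, sinh=2.916730; start (x,ẋ)=(0.461415, 1.262464) → end (x,ẋ)=(1.931380, 4.883152)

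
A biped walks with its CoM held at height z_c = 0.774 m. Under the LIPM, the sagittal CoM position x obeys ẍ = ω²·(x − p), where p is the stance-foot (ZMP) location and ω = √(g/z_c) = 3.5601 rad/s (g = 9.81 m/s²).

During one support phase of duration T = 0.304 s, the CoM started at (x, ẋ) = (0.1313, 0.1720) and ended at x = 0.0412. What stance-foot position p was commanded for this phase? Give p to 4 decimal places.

ωT = 3.5601·0.304 = 1.082270; cosh(ωT) = 1.645099, sinh(ωT) = 1.306274
x(T) = p + (x₀−p)·cosh(ωT) + (ẋ₀/ω)·sinh(ωT) ⇒ p·(1 − cosh) = x(T) − x₀·cosh − (ẋ₀/ω)·sinh
numerator   = 0.0412 − (0.1313)·1.645099 − (0.1720/3.5601)·1.306274 = -0.237912
denominator = 1 − 1.645099 = -0.645099
p = -0.237912 / -0.645099 = 0.3688

p = 0.3688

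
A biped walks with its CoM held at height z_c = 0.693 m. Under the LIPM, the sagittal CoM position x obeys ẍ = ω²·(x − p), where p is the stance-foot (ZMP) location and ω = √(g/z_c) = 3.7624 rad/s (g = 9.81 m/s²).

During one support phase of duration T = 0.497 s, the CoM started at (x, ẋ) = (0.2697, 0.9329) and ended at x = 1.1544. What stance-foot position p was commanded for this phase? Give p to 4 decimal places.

p = 0.2268

ωT = 3.7624·0.497 = 1.869913; cosh(ωT) = 3.320934, sinh(ωT) = 3.166797
x(T) = p + (x₀−p)·cosh(ωT) + (ẋ₀/ω)·sinh(ωT) ⇒ p·(1 − cosh) = x(T) − x₀·cosh − (ẋ₀/ω)·sinh
numerator   = 1.1544 − (0.2697)·3.320934 − (0.9329/3.7624)·3.166797 = -0.526474
denominator = 1 − 3.320934 = -2.320934
p = -0.526474 / -2.320934 = 0.2268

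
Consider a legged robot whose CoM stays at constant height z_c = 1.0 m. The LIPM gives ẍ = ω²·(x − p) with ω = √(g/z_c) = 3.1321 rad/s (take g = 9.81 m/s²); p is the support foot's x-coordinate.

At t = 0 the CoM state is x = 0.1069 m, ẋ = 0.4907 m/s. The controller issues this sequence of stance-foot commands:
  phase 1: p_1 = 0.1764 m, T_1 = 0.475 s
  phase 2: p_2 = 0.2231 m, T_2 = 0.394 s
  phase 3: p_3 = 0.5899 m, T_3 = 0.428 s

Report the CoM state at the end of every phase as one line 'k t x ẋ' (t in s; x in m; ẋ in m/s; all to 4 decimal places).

1 0.4750 0.3438 0.6843
2 0.8690 0.7915 1.8693
3 1.2970 2.0636 4.9396

phase 1: p=0.1764, T=0.475, ωT=1.487747, cosh=2.326497, sinh=2.100616; start (x,ẋ)=(0.106900, 0.490700) → end (x,ẋ)=(0.343808, 0.684348)
phase 2: p=0.2231, T=0.394, ωT=1.234047, cosh=1.863108, sinh=1.571996; start (x,ẋ)=(0.343808, 0.684348) → end (x,ẋ)=(0.791465, 1.869337)
phase 3: p=0.5899, T=0.428, ωT=1.340539, cosh=2.041403, sinh=1.779699; start (x,ẋ)=(0.791465, 1.869337) → end (x,ẋ)=(2.063556, 4.939633)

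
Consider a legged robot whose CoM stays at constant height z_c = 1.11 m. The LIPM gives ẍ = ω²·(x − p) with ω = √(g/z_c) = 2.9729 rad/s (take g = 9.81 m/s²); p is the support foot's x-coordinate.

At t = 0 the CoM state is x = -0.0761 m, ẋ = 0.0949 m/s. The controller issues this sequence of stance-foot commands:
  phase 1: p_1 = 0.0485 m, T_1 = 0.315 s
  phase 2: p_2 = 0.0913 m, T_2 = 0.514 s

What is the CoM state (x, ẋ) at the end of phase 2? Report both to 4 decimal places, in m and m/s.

phase 1: p=0.0485, T=0.315, ωT=0.936464, cosh=1.471478, sinh=1.079466; start (x,ẋ)=(-0.076100, 0.094900) → end (x,ẋ)=(-0.100388, -0.260216)
phase 2: p=0.0913, T=0.514, ωT=1.528071, cosh=2.413114, sinh=2.196161; start (x,ẋ)=(-0.100388, -0.260216) → end (x,ẋ)=(-0.563493, -1.879454)

x = -0.5635, ẋ = -1.8795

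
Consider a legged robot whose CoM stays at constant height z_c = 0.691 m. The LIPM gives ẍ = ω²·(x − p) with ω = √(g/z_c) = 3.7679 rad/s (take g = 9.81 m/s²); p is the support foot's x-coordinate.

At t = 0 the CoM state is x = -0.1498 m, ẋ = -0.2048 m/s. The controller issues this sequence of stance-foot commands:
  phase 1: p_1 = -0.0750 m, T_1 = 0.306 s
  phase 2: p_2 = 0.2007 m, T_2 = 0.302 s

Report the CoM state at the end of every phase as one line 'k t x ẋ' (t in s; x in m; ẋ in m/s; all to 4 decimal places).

phase 1: p=-0.0750, T=0.306, ωT=1.152977, cosh=1.741653, sinh=1.425957; start (x,ẋ)=(-0.149800, -0.204800) → end (x,ẋ)=(-0.282782, -0.758581)
phase 2: p=0.2007, T=0.302, ωT=1.137906, cosh=1.720358, sinh=1.399869; start (x,ẋ)=(-0.282782, -0.758581) → end (x,ẋ)=(-0.912894, -3.855188)

1 0.3060 -0.2828 -0.7586
2 0.6080 -0.9129 -3.8552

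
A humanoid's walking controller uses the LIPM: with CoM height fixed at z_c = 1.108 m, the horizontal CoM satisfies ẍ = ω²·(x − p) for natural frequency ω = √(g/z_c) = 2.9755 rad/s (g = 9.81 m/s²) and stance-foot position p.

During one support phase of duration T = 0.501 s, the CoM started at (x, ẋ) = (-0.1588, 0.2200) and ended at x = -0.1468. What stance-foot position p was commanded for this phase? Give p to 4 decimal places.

ωT = 2.9755·0.501 = 1.490725; cosh(ωT) = 2.332763, sinh(ωT) = 2.107553
x(T) = p + (x₀−p)·cosh(ωT) + (ẋ₀/ω)·sinh(ωT) ⇒ p·(1 − cosh) = x(T) − x₀·cosh − (ẋ₀/ω)·sinh
numerator   = -0.1468 − (-0.1588)·2.332763 − (0.2200/2.9755)·2.107553 = 0.067816
denominator = 1 − 2.332763 = -1.332763
p = 0.067816 / -1.332763 = -0.0509

p = -0.0509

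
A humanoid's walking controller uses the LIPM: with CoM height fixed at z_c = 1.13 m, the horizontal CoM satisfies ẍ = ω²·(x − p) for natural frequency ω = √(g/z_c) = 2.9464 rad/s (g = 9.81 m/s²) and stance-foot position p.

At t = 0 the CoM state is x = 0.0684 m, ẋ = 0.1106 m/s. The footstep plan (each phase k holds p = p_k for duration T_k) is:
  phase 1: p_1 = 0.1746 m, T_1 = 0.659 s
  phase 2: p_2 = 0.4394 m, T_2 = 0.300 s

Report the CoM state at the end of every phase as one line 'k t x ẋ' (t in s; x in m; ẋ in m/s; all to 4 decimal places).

1 0.6590 -0.0750 -0.6747
2 0.9590 -0.5192 -2.4770

phase 1: p=0.1746, T=0.659, ωT=1.941678, cosh=3.556949, sinh=3.413486; start (x,ẋ)=(0.068400, 0.110600) → end (x,ẋ)=(-0.075015, -0.674707)
phase 2: p=0.4394, T=0.300, ωT=0.883920, cosh=1.416765, sinh=1.003604; start (x,ẋ)=(-0.075015, -0.674707) → end (x,ẋ)=(-0.519224, -2.477036)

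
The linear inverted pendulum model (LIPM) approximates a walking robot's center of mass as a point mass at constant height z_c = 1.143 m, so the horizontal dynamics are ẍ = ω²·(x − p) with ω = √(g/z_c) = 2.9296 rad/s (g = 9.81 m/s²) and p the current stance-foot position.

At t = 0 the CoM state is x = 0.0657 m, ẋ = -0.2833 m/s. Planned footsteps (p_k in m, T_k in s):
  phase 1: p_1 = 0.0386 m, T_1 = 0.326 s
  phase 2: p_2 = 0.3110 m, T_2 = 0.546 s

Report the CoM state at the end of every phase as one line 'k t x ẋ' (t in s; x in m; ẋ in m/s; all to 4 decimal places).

phase 1: p=0.0386, T=0.326, ωT=0.955050, cosh=1.491796, sinh=1.107003; start (x,ẋ)=(0.065700, -0.283300) → end (x,ẋ)=(-0.028022, -0.334739)
phase 2: p=0.3110, T=0.546, ωT=1.599562, cosh=2.576423, sinh=2.374438; start (x,ẋ)=(-0.028022, -0.334739) → end (x,ẋ)=(-0.833771, -3.220720)

1 0.3260 -0.0280 -0.3347
2 0.8720 -0.8338 -3.2207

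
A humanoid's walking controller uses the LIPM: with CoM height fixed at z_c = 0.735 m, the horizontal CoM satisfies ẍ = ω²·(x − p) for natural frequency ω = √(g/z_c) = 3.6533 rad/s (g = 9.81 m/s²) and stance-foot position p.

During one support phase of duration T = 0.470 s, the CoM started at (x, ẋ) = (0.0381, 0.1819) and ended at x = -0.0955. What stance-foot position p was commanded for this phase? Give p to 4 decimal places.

p = 0.1810

ωT = 3.6533·0.470 = 1.717051; cosh(ωT) = 2.873839, sinh(ωT) = 2.694244
x(T) = p + (x₀−p)·cosh(ωT) + (ẋ₀/ω)·sinh(ωT) ⇒ p·(1 − cosh) = x(T) − x₀·cosh − (ẋ₀/ω)·sinh
numerator   = -0.0955 − (0.0381)·2.873839 − (0.1819/3.6533)·2.694244 = -0.339141
denominator = 1 − 2.873839 = -1.873839
p = -0.339141 / -1.873839 = 0.1810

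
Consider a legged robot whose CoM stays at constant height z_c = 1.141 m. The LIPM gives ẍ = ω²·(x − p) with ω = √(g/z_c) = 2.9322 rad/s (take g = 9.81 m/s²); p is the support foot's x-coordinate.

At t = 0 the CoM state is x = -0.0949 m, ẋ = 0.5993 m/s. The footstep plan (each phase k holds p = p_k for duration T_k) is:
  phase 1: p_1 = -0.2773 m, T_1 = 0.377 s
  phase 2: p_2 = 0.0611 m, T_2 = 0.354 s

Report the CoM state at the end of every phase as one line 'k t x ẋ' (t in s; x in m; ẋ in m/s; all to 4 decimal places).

1 0.3770 0.3032 1.7235
2 0.7310 1.1715 3.6150

phase 1: p=-0.2773, T=0.377, ωT=1.105439, cosh=1.675808, sinh=1.344743; start (x,ẋ)=(-0.094900, 0.599300) → end (x,ẋ)=(0.303214, 1.723525)
phase 2: p=0.0611, T=0.354, ωT=1.037999, cosh=1.588862, sinh=1.234699; start (x,ẋ)=(0.303214, 1.723525) → end (x,ẋ)=(1.171532, 3.614989)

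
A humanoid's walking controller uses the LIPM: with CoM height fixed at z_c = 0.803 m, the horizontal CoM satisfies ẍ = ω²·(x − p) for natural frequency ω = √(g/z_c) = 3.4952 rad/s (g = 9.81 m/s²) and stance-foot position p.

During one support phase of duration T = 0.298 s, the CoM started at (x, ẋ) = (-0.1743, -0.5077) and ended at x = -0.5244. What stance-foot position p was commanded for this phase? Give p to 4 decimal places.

ωT = 3.4952·0.298 = 1.041570; cosh(ωT) = 1.593281, sinh(ωT) = 1.240380
x(T) = p + (x₀−p)·cosh(ωT) + (ẋ₀/ω)·sinh(ωT) ⇒ p·(1 − cosh) = x(T) − x₀·cosh − (ẋ₀/ω)·sinh
numerator   = -0.5244 − (-0.1743)·1.593281 − (-0.5077/3.4952)·1.240380 = -0.066518
denominator = 1 − 1.593281 = -0.593281
p = -0.066518 / -0.593281 = 0.1121

p = 0.1121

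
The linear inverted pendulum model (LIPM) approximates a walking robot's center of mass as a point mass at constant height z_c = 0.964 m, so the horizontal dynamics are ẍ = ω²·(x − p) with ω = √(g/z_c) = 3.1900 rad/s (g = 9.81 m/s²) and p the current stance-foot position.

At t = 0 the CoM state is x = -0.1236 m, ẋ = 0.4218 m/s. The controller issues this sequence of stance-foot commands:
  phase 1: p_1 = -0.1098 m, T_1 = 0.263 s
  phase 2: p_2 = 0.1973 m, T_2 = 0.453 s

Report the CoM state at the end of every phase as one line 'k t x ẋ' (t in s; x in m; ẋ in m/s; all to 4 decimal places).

phase 1: p=-0.1098, T=0.263, ωT=0.838970, cosh=1.373069, sinh=0.940913; start (x,ẋ)=(-0.123600, 0.421800) → end (x,ẋ)=(-0.004335, 0.537740)
phase 2: p=0.1973, T=0.453, ωT=1.445070, cosh=2.238939, sinh=2.003210; start (x,ẋ)=(-0.004335, 0.537740) → end (x,ẋ)=(0.083532, -0.084532)

1 0.2630 -0.0043 0.5377
2 0.7160 0.0835 -0.0845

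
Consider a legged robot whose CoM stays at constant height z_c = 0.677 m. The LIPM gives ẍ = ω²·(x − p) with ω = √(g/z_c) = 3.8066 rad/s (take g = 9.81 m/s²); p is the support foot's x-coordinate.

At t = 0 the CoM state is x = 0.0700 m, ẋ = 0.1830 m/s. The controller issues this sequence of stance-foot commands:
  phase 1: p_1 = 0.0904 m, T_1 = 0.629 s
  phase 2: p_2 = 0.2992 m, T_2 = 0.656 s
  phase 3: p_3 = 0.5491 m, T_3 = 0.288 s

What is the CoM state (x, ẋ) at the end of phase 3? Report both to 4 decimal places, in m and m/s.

x = 1.8491, ẋ = 5.2890

phase 1: p=0.0904, T=0.629, ωT=2.394351, cosh=5.526159, sinh=5.434927; start (x,ẋ)=(0.070000, 0.183000) → end (x,ẋ)=(0.238947, 0.589240)
phase 2: p=0.2992, T=0.656, ωT=2.497130, cosh=6.114948, sinh=6.032627; start (x,ẋ)=(0.238947, 0.589240) → end (x,ẋ)=(0.864573, 2.219538)
phase 3: p=0.5491, T=0.288, ωT=1.096301, cosh=1.663589, sinh=1.329484; start (x,ẋ)=(0.864573, 2.219538) → end (x,ẋ)=(1.849109, 5.288951)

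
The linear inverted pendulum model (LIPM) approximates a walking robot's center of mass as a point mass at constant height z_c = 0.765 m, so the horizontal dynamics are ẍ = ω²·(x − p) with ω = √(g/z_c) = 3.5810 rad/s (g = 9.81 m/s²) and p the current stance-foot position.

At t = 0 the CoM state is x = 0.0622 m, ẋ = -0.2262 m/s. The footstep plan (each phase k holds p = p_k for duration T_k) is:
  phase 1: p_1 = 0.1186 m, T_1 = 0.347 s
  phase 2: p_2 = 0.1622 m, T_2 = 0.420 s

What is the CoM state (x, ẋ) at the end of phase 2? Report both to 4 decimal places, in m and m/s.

x = -0.8725, ẋ = -3.6723

phase 1: p=0.1186, T=0.347, ωT=1.242607, cosh=1.876632, sinh=1.588002; start (x,ẋ)=(0.062200, -0.226200) → end (x,ẋ)=(-0.087551, -0.745220)
phase 2: p=0.1622, T=0.420, ωT=1.504020, cosh=2.360988, sinh=2.138753; start (x,ẋ)=(-0.087551, -0.745220) → end (x,ẋ)=(-0.872542, -3.672268)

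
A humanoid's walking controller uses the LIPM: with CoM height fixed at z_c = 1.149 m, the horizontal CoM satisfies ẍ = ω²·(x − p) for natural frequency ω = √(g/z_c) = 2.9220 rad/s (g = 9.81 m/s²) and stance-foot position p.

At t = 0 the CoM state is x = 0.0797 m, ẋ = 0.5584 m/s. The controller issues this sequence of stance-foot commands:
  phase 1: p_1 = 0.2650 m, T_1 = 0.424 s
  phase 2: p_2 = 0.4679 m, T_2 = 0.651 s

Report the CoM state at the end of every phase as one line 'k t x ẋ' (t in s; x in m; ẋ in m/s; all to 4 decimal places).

1 0.4240 0.2205 0.1886
2 1.0750 -0.1681 -1.7223

phase 1: p=0.2650, T=0.424, ωT=1.238928, cosh=1.870803, sinh=1.581108; start (x,ẋ)=(0.079700, 0.558400) → end (x,ẋ)=(0.220493, 0.188571)
phase 2: p=0.4679, T=0.651, ωT=1.902222, cosh=3.425002, sinh=3.275765; start (x,ẋ)=(0.220493, 0.188571) → end (x,ẋ)=(-0.168068, -1.722271)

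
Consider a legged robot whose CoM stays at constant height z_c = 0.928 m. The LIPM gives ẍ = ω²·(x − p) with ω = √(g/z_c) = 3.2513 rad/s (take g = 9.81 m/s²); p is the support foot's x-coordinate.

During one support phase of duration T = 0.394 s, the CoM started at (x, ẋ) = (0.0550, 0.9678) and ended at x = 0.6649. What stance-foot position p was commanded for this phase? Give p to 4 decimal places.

ωT = 3.2513·0.394 = 1.281012; cosh(ωT) = 1.939019, sinh(ωT) = 1.661263
x(T) = p + (x₀−p)·cosh(ωT) + (ẋ₀/ω)·sinh(ωT) ⇒ p·(1 − cosh) = x(T) − x₀·cosh − (ẋ₀/ω)·sinh
numerator   = 0.6649 − (0.0550)·1.939019 − (0.9678/3.2513)·1.661263 = 0.063753
denominator = 1 − 1.939019 = -0.939019
p = 0.063753 / -0.939019 = -0.0679

p = -0.0679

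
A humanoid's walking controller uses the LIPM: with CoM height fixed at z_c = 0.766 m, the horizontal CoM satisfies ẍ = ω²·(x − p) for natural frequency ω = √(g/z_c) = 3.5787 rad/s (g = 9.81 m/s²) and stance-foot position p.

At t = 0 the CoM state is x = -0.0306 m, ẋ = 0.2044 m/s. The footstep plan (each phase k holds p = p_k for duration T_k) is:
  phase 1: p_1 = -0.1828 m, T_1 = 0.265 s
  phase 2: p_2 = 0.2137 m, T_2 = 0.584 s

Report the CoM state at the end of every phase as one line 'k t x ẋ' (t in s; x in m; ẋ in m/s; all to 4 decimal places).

phase 1: p=-0.1828, T=0.265, ωT=0.948356, cosh=1.484419, sinh=1.097042; start (x,ẋ)=(-0.030600, 0.204400) → end (x,ẋ)=(0.105787, 0.900950)
phase 2: p=0.2137, T=0.584, ωT=2.089961, cosh=4.104145, sinh=3.980453; start (x,ẋ)=(0.105787, 0.900950) → end (x,ẋ)=(0.772902, 2.160424)

1 0.2650 0.1058 0.9009
2 0.8490 0.7729 2.1604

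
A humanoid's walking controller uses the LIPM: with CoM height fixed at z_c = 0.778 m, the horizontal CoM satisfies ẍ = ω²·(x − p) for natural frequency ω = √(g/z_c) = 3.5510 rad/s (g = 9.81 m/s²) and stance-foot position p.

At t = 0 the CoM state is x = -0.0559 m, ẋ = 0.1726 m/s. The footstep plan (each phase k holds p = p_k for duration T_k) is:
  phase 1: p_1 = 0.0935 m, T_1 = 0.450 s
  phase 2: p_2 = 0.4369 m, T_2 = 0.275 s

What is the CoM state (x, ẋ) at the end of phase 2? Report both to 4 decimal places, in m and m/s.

x = -0.7526, ẋ = -3.7112

phase 1: p=0.0935, T=0.450, ωT=1.597950, cosh=2.572600, sinh=2.370289; start (x,ẋ)=(-0.055900, 0.172600) → end (x,ẋ)=(-0.175636, -0.813454)
phase 2: p=0.4369, T=0.275, ωT=0.976525, cosh=1.515915, sinh=1.139298; start (x,ẋ)=(-0.175636, -0.813454) → end (x,ẋ)=(-0.752640, -3.711232)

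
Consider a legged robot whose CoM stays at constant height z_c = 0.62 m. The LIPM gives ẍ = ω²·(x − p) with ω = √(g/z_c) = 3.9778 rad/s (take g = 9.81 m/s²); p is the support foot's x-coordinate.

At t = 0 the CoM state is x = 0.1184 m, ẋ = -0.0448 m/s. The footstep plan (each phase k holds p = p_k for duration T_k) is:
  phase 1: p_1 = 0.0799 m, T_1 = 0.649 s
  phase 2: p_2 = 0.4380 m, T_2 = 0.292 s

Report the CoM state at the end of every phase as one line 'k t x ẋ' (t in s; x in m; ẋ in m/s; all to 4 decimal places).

phase 1: p=0.0799, T=0.649, ωT=2.581592, cosh=6.646910, sinh=6.571257; start (x,ẋ)=(0.118400, -0.044800) → end (x,ẋ)=(0.261797, 0.708576)
phase 2: p=0.4380, T=0.292, ωT=1.161518, cosh=1.753894, sinh=1.440884; start (x,ẋ)=(0.261797, 0.708576) → end (x,ẋ)=(0.385627, 0.232852)

1 0.6490 0.2618 0.7086
2 0.9410 0.3856 0.2329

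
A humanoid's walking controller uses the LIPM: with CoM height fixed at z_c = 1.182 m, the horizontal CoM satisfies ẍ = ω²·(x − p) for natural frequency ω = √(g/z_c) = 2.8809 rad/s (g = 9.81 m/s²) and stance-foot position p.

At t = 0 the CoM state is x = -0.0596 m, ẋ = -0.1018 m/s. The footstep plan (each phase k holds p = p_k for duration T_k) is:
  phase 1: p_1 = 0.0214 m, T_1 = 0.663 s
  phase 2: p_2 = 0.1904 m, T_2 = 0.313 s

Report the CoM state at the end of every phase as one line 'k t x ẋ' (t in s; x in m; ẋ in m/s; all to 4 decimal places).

phase 1: p=0.0214, T=0.663, ωT=1.910037, cosh=3.450706, sinh=3.302631; start (x,ẋ)=(-0.059600, -0.101800) → end (x,ẋ)=(-0.374810, -1.121960)
phase 2: p=0.1904, T=0.313, ωT=0.901722, cosh=1.434856, sinh=1.028986; start (x,ẋ)=(-0.374810, -1.121960) → end (x,ẋ)=(-1.021330, -3.285361)

1 0.6630 -0.3748 -1.1220
2 0.9760 -1.0213 -3.2854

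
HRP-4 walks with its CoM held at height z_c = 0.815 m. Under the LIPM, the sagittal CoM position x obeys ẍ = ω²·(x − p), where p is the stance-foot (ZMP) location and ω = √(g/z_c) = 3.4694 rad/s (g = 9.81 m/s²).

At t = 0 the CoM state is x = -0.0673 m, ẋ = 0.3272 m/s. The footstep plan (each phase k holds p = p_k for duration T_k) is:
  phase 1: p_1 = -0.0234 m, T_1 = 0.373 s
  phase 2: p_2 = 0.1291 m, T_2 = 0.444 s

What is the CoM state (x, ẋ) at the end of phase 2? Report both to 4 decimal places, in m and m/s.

phase 1: p=-0.0234, T=0.373, ωT=1.294086, cosh=1.960905, sinh=1.686756; start (x,ẋ)=(-0.067300, 0.327200) → end (x,ẋ)=(0.049595, 0.384704)
phase 2: p=0.1291, T=0.444, ωT=1.540414, cosh=2.440406, sinh=2.226114; start (x,ẋ)=(0.049595, 0.384704) → end (x,ẋ)=(0.181917, 0.324792)

x = 0.1819, ẋ = 0.3248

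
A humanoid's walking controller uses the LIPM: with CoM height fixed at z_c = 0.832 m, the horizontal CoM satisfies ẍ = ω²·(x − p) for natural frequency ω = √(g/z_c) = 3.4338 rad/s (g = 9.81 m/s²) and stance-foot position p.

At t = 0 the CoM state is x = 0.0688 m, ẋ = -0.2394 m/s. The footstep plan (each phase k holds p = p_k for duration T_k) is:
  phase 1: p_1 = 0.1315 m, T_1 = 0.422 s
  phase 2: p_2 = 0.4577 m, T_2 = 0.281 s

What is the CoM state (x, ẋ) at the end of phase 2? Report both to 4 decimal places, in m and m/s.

phase 1: p=0.1315, T=0.422, ωT=1.449064, cosh=2.246957, sinh=2.012167; start (x,ẋ)=(0.068800, -0.239400) → end (x,ẋ)=(-0.149670, -0.971140)
phase 2: p=0.4577, T=0.281, ωT=0.964898, cosh=1.502771, sinh=1.121749; start (x,ẋ)=(-0.149670, -0.971140) → end (x,ẋ)=(-0.772288, -3.798904)

x = -0.7723, ẋ = -3.7989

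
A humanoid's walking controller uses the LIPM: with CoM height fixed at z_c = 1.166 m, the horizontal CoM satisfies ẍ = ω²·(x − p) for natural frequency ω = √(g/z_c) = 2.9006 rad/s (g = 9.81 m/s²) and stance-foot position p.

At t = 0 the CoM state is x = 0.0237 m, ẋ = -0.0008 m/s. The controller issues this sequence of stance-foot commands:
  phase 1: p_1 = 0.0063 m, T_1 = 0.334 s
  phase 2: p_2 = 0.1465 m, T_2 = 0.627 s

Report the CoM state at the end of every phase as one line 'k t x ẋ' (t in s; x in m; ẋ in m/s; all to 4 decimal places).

phase 1: p=0.0063, T=0.334, ωT=0.968800, cosh=1.507160, sinh=1.127622; start (x,ẋ)=(0.023700, -0.000800) → end (x,ẋ)=(0.032214, 0.055706)
phase 2: p=0.1465, T=0.627, ωT=1.818676, cosh=3.162967, sinh=3.000727; start (x,ẋ)=(0.032214, 0.055706) → end (x,ẋ)=(-0.157355, -0.818543)

1 0.3340 0.0322 0.0557
2 0.9610 -0.1574 -0.8185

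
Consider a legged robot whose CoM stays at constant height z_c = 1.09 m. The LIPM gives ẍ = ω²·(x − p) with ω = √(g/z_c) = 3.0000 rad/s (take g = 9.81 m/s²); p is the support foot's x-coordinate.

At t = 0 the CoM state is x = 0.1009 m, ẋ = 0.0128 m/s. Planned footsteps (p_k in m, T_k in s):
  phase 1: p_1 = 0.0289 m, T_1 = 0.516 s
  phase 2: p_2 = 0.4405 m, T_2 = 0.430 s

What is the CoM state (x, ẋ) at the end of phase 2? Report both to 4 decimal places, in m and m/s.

phase 1: p=0.0289, T=0.516, ωT=1.548000, cosh=2.457365, sinh=2.244692; start (x,ẋ)=(0.100900, 0.012800) → end (x,ẋ)=(0.215408, 0.516308)
phase 2: p=0.4405, T=0.430, ωT=1.290000, cosh=1.954029, sinh=1.678758; start (x,ẋ)=(0.215408, 0.516308) → end (x,ẋ)=(0.289582, -0.124747)

x = 0.2896, ẋ = -0.1247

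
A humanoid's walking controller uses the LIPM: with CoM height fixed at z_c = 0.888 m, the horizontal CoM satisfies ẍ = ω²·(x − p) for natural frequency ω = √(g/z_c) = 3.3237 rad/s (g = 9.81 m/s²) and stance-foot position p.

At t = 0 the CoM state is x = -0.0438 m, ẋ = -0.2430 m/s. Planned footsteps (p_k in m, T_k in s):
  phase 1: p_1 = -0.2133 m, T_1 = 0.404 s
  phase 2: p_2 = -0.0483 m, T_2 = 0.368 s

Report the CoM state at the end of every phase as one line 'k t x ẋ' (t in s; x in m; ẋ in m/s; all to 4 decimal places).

1 0.4040 0.0029 0.5082
2 0.7720 0.2835 1.2024

phase 1: p=-0.2133, T=0.404, ωT=1.342775, cosh=2.045388, sinh=1.784268; start (x,ẋ)=(-0.043800, -0.243000) → end (x,ẋ)=(0.002943, 0.508169)
phase 2: p=-0.0483, T=0.368, ωT=1.223122, cosh=1.846044, sinh=1.551734; start (x,ẋ)=(0.002943, 0.508169) → end (x,ẋ)=(0.283545, 1.202388)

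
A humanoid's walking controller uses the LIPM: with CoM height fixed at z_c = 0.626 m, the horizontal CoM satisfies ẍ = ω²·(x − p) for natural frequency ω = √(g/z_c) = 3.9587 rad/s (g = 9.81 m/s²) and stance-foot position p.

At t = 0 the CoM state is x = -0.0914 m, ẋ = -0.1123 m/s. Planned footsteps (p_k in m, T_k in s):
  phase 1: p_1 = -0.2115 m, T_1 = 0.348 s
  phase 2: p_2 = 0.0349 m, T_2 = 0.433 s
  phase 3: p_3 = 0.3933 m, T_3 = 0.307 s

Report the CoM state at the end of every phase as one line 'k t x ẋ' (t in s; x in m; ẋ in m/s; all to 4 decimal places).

phase 1: p=-0.2115, T=0.348, ωT=1.377628, cosh=2.108829, sinh=1.856653; start (x,ẋ)=(-0.091400, -0.112300) → end (x,ẋ)=(-0.010899, 0.645905)
phase 2: p=0.0349, T=0.433, ωT=1.714117, cosh=2.865947, sinh=2.685825; start (x,ẋ)=(-0.010899, 0.645905) → end (x,ẋ)=(0.341864, 1.364180)
phase 3: p=0.3933, T=0.307, ωT=1.215321, cosh=1.833995, sinh=1.537380; start (x,ẋ)=(0.341864, 1.364180) → end (x,ẋ)=(0.828753, 2.188861)

1 0.3480 -0.0109 0.6459
2 0.7810 0.3419 1.3642
3 1.0880 0.8288 2.1889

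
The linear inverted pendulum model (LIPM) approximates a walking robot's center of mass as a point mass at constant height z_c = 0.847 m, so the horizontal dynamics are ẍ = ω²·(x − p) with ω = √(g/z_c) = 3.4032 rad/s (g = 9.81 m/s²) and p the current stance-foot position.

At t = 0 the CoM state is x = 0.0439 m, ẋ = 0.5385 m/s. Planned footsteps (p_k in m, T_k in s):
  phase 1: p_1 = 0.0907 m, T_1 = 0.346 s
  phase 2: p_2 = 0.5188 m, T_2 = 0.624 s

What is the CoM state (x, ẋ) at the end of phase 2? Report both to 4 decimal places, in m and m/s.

x = 0.2120, ẋ = -0.8441

phase 1: p=0.0907, T=0.346, ωT=1.177507, cosh=1.777159, sinh=1.469113; start (x,ẋ)=(0.043900, 0.538500) → end (x,ẋ)=(0.239992, 0.723015)
phase 2: p=0.5188, T=0.624, ωT=2.123597, cosh=4.240379, sinh=4.120778; start (x,ẋ)=(0.239992, 0.723015) → end (x,ẋ)=(0.212013, -0.844104)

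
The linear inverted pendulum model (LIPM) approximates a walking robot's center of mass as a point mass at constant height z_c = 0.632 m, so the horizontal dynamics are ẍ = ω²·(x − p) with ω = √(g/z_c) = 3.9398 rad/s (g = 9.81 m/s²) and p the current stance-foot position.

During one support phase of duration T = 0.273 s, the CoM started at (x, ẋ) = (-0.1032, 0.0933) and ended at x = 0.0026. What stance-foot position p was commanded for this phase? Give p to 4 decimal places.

ωT = 3.9398·0.273 = 1.075565; cosh(ωT) = 1.636377, sinh(ωT) = 1.295273
x(T) = p + (x₀−p)·cosh(ωT) + (ẋ₀/ω)·sinh(ωT) ⇒ p·(1 − cosh) = x(T) − x₀·cosh − (ẋ₀/ω)·sinh
numerator   = 0.0026 − (-0.1032)·1.636377 − (0.0933/3.9398)·1.295273 = 0.140800
denominator = 1 − 1.636377 = -0.636377
p = 0.140800 / -0.636377 = -0.2213

p = -0.2213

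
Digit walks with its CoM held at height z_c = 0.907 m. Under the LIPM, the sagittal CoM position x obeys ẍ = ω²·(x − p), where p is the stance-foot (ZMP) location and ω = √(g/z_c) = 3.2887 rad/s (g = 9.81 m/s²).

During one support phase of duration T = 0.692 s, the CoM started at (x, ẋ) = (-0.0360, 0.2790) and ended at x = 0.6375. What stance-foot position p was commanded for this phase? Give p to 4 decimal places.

ωT = 3.2887·0.692 = 2.275780; cosh(ωT) = 4.919115, sinh(ωT) = 4.816398
x(T) = p + (x₀−p)·cosh(ωT) + (ẋ₀/ω)·sinh(ωT) ⇒ p·(1 − cosh) = x(T) − x₀·cosh − (ẋ₀/ω)·sinh
numerator   = 0.6375 − (-0.0360)·4.919115 − (0.2790/3.2887)·4.816398 = 0.405984
denominator = 1 − 4.919115 = -3.919115
p = 0.405984 / -3.919115 = -0.1036

p = -0.1036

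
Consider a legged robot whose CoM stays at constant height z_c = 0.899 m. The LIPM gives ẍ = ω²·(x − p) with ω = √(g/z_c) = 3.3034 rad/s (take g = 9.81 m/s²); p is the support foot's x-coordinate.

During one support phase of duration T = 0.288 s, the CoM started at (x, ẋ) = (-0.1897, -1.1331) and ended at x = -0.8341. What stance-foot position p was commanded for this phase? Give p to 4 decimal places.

ωT = 3.3034·0.288 = 0.951379; cosh(ωT) = 1.487743, sinh(ωT) = 1.101535
x(T) = p + (x₀−p)·cosh(ωT) + (ẋ₀/ω)·sinh(ωT) ⇒ p·(1 − cosh) = x(T) − x₀·cosh − (ẋ₀/ω)·sinh
numerator   = -0.8341 − (-0.1897)·1.487743 − (-1.1331/3.3034)·1.101535 = -0.174037
denominator = 1 − 1.487743 = -0.487743
p = -0.174037 / -0.487743 = 0.3568

p = 0.3568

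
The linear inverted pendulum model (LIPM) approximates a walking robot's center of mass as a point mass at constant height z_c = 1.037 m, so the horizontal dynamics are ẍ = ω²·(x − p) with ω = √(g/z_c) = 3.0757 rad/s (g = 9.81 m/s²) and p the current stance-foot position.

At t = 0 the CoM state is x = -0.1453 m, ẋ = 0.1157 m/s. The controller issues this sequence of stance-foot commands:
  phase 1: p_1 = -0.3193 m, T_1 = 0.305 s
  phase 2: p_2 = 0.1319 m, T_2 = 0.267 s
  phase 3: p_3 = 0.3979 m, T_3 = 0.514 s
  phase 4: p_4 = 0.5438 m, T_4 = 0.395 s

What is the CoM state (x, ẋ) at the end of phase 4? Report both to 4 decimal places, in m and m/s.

phase 1: p=-0.3193, T=0.305, ωT=0.938088, cosh=1.473234, sinh=1.081859; start (x,ẋ)=(-0.145300, 0.115700) → end (x,ẋ)=(-0.022261, 0.749433)
phase 2: p=0.1319, T=0.267, ωT=0.821212, cosh=1.356576, sinh=0.916677; start (x,ẋ)=(-0.022261, 0.749433) → end (x,ẋ)=(0.146130, 0.582019)
phase 3: p=0.3979, T=0.514, ωT=1.580910, cosh=2.532581, sinh=2.326794; start (x,ẋ)=(0.146130, 0.582019) → end (x,ẋ)=(0.200574, -0.327788)
phase 4: p=0.5438, T=0.395, ωT=1.214902, cosh=1.833351, sinh=1.536611; start (x,ẋ)=(0.200574, -0.327788) → end (x,ẋ)=(-0.249216, -2.223091)

x = -0.2492, ẋ = -2.2231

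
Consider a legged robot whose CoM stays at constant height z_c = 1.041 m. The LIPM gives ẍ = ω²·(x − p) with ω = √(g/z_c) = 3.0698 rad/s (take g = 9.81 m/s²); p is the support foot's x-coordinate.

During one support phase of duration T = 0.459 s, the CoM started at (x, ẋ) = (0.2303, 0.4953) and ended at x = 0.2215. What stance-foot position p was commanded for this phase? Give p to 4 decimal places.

ωT = 3.0698·0.459 = 1.409038; cosh(ωT) = 2.168198, sinh(ωT) = 1.923820
x(T) = p + (x₀−p)·cosh(ωT) + (ẋ₀/ω)·sinh(ωT) ⇒ p·(1 − cosh) = x(T) − x₀·cosh − (ẋ₀/ω)·sinh
numerator   = 0.2215 − (0.2303)·2.168198 − (0.4953/3.0698)·1.923820 = -0.588237
denominator = 1 − 2.168198 = -1.168198
p = -0.588237 / -1.168198 = 0.5035

p = 0.5035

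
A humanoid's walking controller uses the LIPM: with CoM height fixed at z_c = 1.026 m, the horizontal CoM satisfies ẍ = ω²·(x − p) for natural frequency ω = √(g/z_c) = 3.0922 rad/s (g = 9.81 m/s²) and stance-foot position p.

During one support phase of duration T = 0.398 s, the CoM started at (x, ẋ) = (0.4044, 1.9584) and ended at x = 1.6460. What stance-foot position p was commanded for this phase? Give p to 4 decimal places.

ωT = 3.0922·0.398 = 1.230696; cosh(ωT) = 1.857850, sinh(ωT) = 1.565760
x(T) = p + (x₀−p)·cosh(ωT) + (ẋ₀/ω)·sinh(ωT) ⇒ p·(1 − cosh) = x(T) − x₀·cosh − (ẋ₀/ω)·sinh
numerator   = 1.6460 − (0.4044)·1.857850 − (1.9584/3.0922)·1.565760 = -0.096966
denominator = 1 − 1.857850 = -0.857850
p = -0.096966 / -0.857850 = 0.1130

p = 0.1130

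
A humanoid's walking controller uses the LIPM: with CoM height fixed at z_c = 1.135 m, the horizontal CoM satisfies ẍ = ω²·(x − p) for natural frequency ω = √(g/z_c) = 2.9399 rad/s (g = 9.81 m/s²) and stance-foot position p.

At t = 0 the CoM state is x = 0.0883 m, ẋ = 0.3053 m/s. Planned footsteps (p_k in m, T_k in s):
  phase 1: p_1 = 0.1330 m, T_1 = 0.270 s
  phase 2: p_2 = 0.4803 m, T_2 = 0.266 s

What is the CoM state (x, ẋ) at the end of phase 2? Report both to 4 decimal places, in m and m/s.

phase 1: p=0.1330, T=0.270, ωT=0.793773, cosh=1.331931, sinh=0.879795; start (x,ẋ)=(0.088300, 0.305300) → end (x,ẋ)=(0.164827, 0.291021)
phase 2: p=0.4803, T=0.266, ωT=0.782013, cosh=1.321676, sinh=0.864192; start (x,ẋ)=(0.164827, 0.291021) → end (x,ẋ)=(0.148893, -0.416867)

x = 0.1489, ẋ = -0.4169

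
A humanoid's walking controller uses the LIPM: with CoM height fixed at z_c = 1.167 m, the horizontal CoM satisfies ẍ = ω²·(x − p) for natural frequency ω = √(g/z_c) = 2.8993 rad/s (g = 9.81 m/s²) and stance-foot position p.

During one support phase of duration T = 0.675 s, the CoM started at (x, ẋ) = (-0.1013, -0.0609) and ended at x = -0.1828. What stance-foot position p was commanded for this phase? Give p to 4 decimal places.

ωT = 2.8993·0.675 = 1.957028; cosh(ωT) = 3.609767, sinh(ωT) = 3.468489
x(T) = p + (x₀−p)·cosh(ωT) + (ẋ₀/ω)·sinh(ωT) ⇒ p·(1 − cosh) = x(T) − x₀·cosh − (ẋ₀/ω)·sinh
numerator   = -0.1828 − (-0.1013)·3.609767 − (-0.0609/2.8993)·3.468489 = 0.255725
denominator = 1 − 3.609767 = -2.609767
p = 0.255725 / -2.609767 = -0.0980

p = -0.0980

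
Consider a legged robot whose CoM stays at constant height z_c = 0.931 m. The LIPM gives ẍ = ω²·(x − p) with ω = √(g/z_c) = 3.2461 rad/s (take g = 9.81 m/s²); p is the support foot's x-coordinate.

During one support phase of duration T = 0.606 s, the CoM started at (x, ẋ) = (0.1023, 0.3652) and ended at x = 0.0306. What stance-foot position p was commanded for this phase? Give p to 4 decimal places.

p = 0.2785

ωT = 3.2461·0.606 = 1.967137; cosh(ωT) = 3.645015, sinh(ωT) = 3.505158
x(T) = p + (x₀−p)·cosh(ωT) + (ẋ₀/ω)·sinh(ωT) ⇒ p·(1 − cosh) = x(T) − x₀·cosh − (ẋ₀/ω)·sinh
numerator   = 0.0306 − (0.1023)·3.645015 − (0.3652/3.2461)·3.505158 = -0.736630
denominator = 1 − 3.645015 = -2.645015
p = -0.736630 / -2.645015 = 0.2785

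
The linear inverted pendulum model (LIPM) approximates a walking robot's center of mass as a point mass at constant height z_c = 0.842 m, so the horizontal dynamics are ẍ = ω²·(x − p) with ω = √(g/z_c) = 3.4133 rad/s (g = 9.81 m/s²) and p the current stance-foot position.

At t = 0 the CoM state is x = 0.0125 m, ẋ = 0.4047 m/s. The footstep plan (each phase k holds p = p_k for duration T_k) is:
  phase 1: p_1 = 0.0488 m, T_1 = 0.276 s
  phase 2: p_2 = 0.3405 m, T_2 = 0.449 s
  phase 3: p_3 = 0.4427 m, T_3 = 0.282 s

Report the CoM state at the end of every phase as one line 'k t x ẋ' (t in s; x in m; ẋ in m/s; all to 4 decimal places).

phase 1: p=0.0488, T=0.276, ωT=0.942071, cosh=1.477554, sinh=1.087734; start (x,ẋ)=(0.012500, 0.404700) → end (x,ẋ)=(0.124133, 0.463193)
phase 2: p=0.3405, T=0.449, ωT=1.532572, cosh=2.423024, sinh=2.207045; start (x,ẋ)=(0.124133, 0.463193) → end (x,ẋ)=(0.115738, -0.507634)
phase 3: p=0.4427, T=0.282, ωT=0.962551, cosh=1.500142, sinh=1.118224; start (x,ẋ)=(0.115738, -0.507634) → end (x,ẋ)=(-0.214095, -2.009484)

1 0.2760 0.1241 0.4632
2 0.7250 0.1157 -0.5076
3 1.0070 -0.2141 -2.0095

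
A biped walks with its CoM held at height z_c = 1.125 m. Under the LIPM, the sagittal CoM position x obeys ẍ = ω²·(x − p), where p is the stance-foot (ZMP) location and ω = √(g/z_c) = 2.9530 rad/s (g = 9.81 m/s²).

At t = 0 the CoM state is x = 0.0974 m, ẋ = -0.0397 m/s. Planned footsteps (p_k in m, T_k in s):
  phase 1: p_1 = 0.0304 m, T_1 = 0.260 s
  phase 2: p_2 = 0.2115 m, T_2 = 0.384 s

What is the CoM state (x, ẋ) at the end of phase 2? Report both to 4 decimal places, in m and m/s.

phase 1: p=0.0304, T=0.260, ωT=0.767780, cosh=1.309509, sinh=0.845467; start (x,ẋ)=(0.097400, -0.039700) → end (x,ẋ)=(0.106771, 0.115289)
phase 2: p=0.2115, T=0.384, ωT=1.133952, cosh=1.714837, sinh=1.393078; start (x,ẋ)=(0.106771, 0.115289) → end (x,ẋ)=(0.086294, -0.233129)

x = 0.0863, ẋ = -0.2331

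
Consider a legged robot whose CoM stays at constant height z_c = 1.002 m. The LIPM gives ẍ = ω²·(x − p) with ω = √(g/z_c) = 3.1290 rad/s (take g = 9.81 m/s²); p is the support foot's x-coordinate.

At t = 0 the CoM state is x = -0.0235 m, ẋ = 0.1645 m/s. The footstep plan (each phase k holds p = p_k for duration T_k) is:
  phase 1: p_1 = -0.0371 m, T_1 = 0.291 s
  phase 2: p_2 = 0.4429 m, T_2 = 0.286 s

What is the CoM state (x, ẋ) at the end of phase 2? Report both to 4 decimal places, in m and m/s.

phase 1: p=-0.0371, T=0.291, ωT=0.910539, cosh=1.443985, sinh=1.041677; start (x,ẋ)=(-0.023500, 0.164500) → end (x,ẋ)=(0.037302, 0.281863)
phase 2: p=0.4429, T=0.286, ωT=0.894894, cosh=1.427864, sinh=1.019213; start (x,ẋ)=(0.037302, 0.281863) → end (x,ẋ)=(-0.044427, -0.891037)

x = -0.0444, ẋ = -0.8910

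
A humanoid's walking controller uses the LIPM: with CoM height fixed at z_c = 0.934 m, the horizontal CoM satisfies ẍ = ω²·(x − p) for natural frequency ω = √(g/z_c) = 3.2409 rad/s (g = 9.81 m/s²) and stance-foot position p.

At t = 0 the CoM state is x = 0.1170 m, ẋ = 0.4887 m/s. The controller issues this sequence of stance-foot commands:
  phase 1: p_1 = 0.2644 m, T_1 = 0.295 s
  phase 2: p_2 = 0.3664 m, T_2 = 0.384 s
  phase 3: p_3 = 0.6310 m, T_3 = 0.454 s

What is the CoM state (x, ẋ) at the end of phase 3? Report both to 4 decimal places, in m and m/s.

x = -0.6871, ẋ = -4.0283

phase 1: p=0.2644, T=0.295, ωT=0.956065, cosh=1.492922, sinh=1.108519; start (x,ẋ)=(0.117000, 0.488700) → end (x,ẋ)=(0.211499, 0.200042)
phase 2: p=0.3664, T=0.384, ωT=1.244506, cosh=1.879651, sinh=1.591567; start (x,ẋ)=(0.211499, 0.200042) → end (x,ẋ)=(0.173477, -0.422990)
phase 3: p=0.6310, T=0.454, ωT=1.471369, cosh=2.292401, sinh=2.062790; start (x,ẋ)=(0.173477, -0.422990) → end (x,ẋ)=(-0.687053, -4.028338)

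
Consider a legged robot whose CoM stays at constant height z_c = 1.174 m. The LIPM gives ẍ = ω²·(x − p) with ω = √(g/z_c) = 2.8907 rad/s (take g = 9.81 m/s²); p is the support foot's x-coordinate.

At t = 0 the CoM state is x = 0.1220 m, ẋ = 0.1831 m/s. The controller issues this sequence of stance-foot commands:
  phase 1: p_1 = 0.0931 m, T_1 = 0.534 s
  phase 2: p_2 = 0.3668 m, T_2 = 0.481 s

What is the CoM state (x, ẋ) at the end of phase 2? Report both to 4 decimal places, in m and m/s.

phase 1: p=0.0931, T=0.534, ωT=1.543634, cosh=2.447587, sinh=2.233984; start (x,ẋ)=(0.122000, 0.183100) → end (x,ẋ)=(0.305338, 0.634783)
phase 2: p=0.3668, T=0.481, ωT=1.390427, cosh=2.132766, sinh=1.883797; start (x,ẋ)=(0.305338, 0.634783) → end (x,ẋ)=(0.649389, 1.019154)

x = 0.6494, ẋ = 1.0192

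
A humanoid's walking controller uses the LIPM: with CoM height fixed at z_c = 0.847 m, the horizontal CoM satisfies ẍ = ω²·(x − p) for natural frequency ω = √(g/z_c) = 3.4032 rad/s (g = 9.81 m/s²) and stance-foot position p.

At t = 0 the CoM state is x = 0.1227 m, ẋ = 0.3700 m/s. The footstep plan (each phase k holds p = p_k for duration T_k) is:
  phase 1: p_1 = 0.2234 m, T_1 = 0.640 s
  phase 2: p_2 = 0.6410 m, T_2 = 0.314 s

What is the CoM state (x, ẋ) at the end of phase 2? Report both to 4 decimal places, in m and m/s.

phase 1: p=0.2234, T=0.640, ωT=2.178048, cosh=4.471159, sinh=4.357896; start (x,ẋ)=(0.122700, 0.370000) → end (x,ẋ)=(0.246950, 0.160868)
phase 2: p=0.6410, T=0.314, ωT=1.068605, cosh=1.627401, sinh=1.283914; start (x,ẋ)=(0.246950, 0.160868) → end (x,ẋ)=(0.060413, -1.459971)

x = 0.0604, ẋ = -1.4600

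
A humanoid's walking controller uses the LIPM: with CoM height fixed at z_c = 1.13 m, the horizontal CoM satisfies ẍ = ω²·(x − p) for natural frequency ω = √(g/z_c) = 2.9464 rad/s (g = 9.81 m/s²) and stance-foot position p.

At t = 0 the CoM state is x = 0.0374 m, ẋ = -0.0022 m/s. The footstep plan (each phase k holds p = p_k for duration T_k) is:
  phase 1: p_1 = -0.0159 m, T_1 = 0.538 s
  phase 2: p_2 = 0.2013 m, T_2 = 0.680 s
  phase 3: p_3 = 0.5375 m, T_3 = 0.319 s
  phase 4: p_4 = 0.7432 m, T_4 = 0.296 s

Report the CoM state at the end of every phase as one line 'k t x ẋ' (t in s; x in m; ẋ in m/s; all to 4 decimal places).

phase 1: p=-0.0159, T=0.538, ωT=1.585163, cosh=2.542501, sinh=2.337587; start (x,ẋ)=(0.037400, -0.002200) → end (x,ẋ)=(0.117870, 0.361508)
phase 2: p=0.2013, T=0.680, ωT=2.003552, cosh=3.775102, sinh=3.640247; start (x,ẋ)=(0.117870, 0.361508) → end (x,ẋ)=(0.332983, 0.469891)
phase 3: p=0.5375, T=0.319, ωT=0.939902, cosh=1.475198, sinh=1.084532; start (x,ẋ)=(0.332983, 0.469891) → end (x,ẋ)=(0.408757, 0.039655)
phase 4: p=0.7432, T=0.296, ωT=0.872134, cosh=1.405035, sinh=0.986976; start (x,ẋ)=(0.408757, 0.039655) → end (x,ẋ)=(0.286580, -0.916852)

1 0.5380 0.1179 0.3615
2 1.2180 0.3330 0.4699
3 1.5370 0.4088 0.0397
4 1.8330 0.2866 -0.9169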